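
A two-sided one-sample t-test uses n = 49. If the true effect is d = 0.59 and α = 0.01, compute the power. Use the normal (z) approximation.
Power ≈ 0.94

Power calculation (one-sample t-test, normal approximation):
z_β = d · √n - z_{α/2}
z_β = 0.59 · √49 - 2.576
z_β = 0.59 · 7.000 - 2.576
z_β = 1.554

Power = Φ(z_β) = Φ(1.554) ≈ 0.940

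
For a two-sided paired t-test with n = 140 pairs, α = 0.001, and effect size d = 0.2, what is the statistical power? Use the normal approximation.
Power ≈ 0.18

Power calculation (paired t-test, normal approximation):
z_β = d · √n - z_{α/2}
z_β = 0.2 · √140 - 3.291
z_β = 0.2 · 11.832 - 3.291
z_β = -0.924

Power = Φ(z_β) = Φ(-0.924) ≈ 0.178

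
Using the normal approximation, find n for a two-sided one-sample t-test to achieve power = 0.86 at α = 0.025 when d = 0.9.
n = 14

Sample size formula (one-sample t-test, normal approximation):
n = ((z_{α/2} + z_β) / d)²

z_{α/2} = 2.241 (for α = 0.025, two-sided)
z_β = 1.080 (for power = 0.86)
d = 0.9

n = ((2.241 + 1.080) / 0.9)²
n = (3.690)²
n ≈ 13.62
Round up to the next whole number: n = 14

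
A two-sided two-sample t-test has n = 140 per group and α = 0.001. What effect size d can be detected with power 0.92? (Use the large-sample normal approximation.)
d ≈ 0.56

Minimum detectable effect (two-sample t-test, normal approximation):
d = (z_{α/2} + z_β) / √(n/2)
d = (3.291 + 1.405) / √(140/2)
d = 4.696 / 8.367
d ≈ 0.56

By Cohen's convention (0.2 small / 0.5 medium / 0.8 large): medium effect.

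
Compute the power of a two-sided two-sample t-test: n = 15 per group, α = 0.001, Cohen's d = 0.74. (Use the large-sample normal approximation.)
Power ≈ 0.10

Power calculation (two-sample t-test, normal approximation):
z_β = d · √(n/2) - z_{α/2}
z_β = 0.74 · √(15/2) - 3.291
z_β = 0.74 · 2.739 - 3.291
z_β = -1.264

Power = Φ(z_β) = Φ(-1.264) ≈ 0.103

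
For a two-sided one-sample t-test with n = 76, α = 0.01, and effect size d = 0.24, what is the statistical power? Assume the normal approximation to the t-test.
Power ≈ 0.31

Power calculation (one-sample t-test, normal approximation):
z_β = d · √n - z_{α/2}
z_β = 0.24 · √76 - 2.576
z_β = 0.24 · 8.718 - 2.576
z_β = -0.484

Power = Φ(z_β) = Φ(-0.484) ≈ 0.314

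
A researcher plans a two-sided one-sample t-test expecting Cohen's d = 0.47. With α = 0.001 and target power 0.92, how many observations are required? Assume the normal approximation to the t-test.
n = 100

Sample size formula (one-sample t-test, normal approximation):
n = ((z_{α/2} + z_β) / d)²

z_{α/2} = 3.291 (for α = 0.001, two-sided)
z_β = 1.405 (for power = 0.92)
d = 0.47

n = ((3.291 + 1.405) / 0.47)²
n = (9.991)²
n ≈ 99.82
Round up to the next whole number: n = 100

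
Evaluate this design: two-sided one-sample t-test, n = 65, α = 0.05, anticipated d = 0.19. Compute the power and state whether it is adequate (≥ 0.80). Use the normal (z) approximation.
Power ≈ 0.33; the study is underpowered (power < 0.80)

Power calculation (one-sample t-test, normal approximation):
z_β = d · √n - z_{α/2}
z_β = 0.19 · √65 - 1.960
z_β = 0.19 · 8.062 - 1.960
z_β = -0.428

Power = Φ(z_β) = Φ(-0.428) ≈ 0.334

Effect size d = 0.19 is very small by Cohen's convention (0.2/0.5/0.8).

Threshold: power ≥ 0.80 is conventionally adequate.
Power ≈ 0.33 → the study is underpowered (power < 0.80).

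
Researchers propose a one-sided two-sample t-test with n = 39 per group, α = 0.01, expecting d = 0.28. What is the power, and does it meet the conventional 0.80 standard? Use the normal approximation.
Power ≈ 0.14; the study is underpowered (power < 0.80)

Power calculation (two-sample t-test, normal approximation):
z_β = d · √(n/2) - z_α
z_β = 0.28 · √(39/2) - 2.326
z_β = 0.28 · 4.416 - 2.326
z_β = -1.090

Power = Φ(z_β) = Φ(-1.090) ≈ 0.138

Effect size d = 0.28 is small by Cohen's convention (0.2/0.5/0.8).

Threshold: power ≥ 0.80 is conventionally adequate.
Power ≈ 0.14 → the study is underpowered (power < 0.80).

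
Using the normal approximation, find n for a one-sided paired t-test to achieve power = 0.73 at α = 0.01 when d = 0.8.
n = 14 pairs

Sample size formula (paired t-test, normal approximation):
n = ((z_α + z_β) / d)²

z_α = 2.326 (for α = 0.01, one-sided)
z_β = 0.613 (for power = 0.73)
d = 0.8

n = ((2.326 + 0.613) / 0.8)²
n = (3.674)²
n ≈ 13.50
Round up to the next whole number: n = 14 pairs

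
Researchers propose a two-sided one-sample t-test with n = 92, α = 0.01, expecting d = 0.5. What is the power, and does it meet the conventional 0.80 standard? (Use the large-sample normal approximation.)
Power ≈ 0.99; the study is adequately powered (power ≥ 0.80)

Power calculation (one-sample t-test, normal approximation):
z_β = d · √n - z_{α/2}
z_β = 0.5 · √92 - 2.576
z_β = 0.5 · 9.592 - 2.576
z_β = 2.220

Power = Φ(z_β) = Φ(2.220) ≈ 0.987

Effect size d = 0.5 is medium by Cohen's convention (0.2/0.5/0.8).

Threshold: power ≥ 0.80 is conventionally adequate.
Power ≈ 0.99 → the study is adequately powered (power ≥ 0.80).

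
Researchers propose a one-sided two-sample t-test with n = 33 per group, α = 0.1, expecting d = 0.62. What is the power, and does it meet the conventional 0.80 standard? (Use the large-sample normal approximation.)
Power ≈ 0.89; the study is adequately powered (power ≥ 0.80)

Power calculation (two-sample t-test, normal approximation):
z_β = d · √(n/2) - z_α
z_β = 0.62 · √(33/2) - 1.282
z_β = 0.62 · 4.062 - 1.282
z_β = 1.237

Power = Φ(z_β) = Φ(1.237) ≈ 0.892

Effect size d = 0.62 is medium by Cohen's convention (0.2/0.5/0.8).

Threshold: power ≥ 0.80 is conventionally adequate.
Power ≈ 0.89 → the study is adequately powered (power ≥ 0.80).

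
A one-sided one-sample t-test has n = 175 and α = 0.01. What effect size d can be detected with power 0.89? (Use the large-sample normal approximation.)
d ≈ 0.27

Minimum detectable effect (one-sample t-test, normal approximation):
d = (z_α + z_β) / √n
d = (2.326 + 1.227) / √175
d = 3.553 / 13.229
d ≈ 0.27

By Cohen's convention (0.2 small / 0.5 medium / 0.8 large): small effect.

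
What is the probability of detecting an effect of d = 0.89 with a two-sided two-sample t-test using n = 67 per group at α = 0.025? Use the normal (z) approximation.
Power ≈ 1.00

Power calculation (two-sample t-test, normal approximation):
z_β = d · √(n/2) - z_{α/2}
z_β = 0.89 · √(67/2) - 2.241
z_β = 0.89 · 5.788 - 2.241
z_β = 2.910

Power = Φ(z_β) = Φ(2.910) ≈ 0.998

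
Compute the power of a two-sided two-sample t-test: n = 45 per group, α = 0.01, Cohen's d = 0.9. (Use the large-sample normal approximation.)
Power ≈ 0.95

Power calculation (two-sample t-test, normal approximation):
z_β = d · √(n/2) - z_{α/2}
z_β = 0.9 · √(45/2) - 2.576
z_β = 0.9 · 4.743 - 2.576
z_β = 1.693

Power = Φ(z_β) = Φ(1.693) ≈ 0.955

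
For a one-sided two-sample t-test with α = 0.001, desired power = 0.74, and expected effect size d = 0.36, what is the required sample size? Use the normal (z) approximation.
n = 216 per group

Sample size formula (two-sample t-test, normal approximation):
n = 2 · ((z_α + z_β) / d)²

z_α = 3.090 (for α = 0.001, one-sided)
z_β = 0.643 (for power = 0.74)
d = 0.36

n = 2 · ((3.090 + 0.643) / 0.36)²
n = 2 · (10.369)²
n ≈ 215.03
Round up to the next whole number: n = 216 per group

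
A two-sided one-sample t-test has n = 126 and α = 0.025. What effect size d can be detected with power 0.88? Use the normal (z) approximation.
d ≈ 0.30

Minimum detectable effect (one-sample t-test, normal approximation):
d = (z_{α/2} + z_β) / √n
d = (2.241 + 1.175) / √126
d = 3.416 / 11.225
d ≈ 0.30

By Cohen's convention (0.2 small / 0.5 medium / 0.8 large): small effect.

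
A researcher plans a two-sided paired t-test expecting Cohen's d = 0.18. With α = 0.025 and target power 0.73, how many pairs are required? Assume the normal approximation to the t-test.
n = 252 pairs

Sample size formula (paired t-test, normal approximation):
n = ((z_{α/2} + z_β) / d)²

z_{α/2} = 2.241 (for α = 0.025, two-sided)
z_β = 0.613 (for power = 0.73)
d = 0.18

n = ((2.241 + 0.613) / 0.18)²
n = (15.856)²
n ≈ 251.41
Round up to the next whole number: n = 252 pairs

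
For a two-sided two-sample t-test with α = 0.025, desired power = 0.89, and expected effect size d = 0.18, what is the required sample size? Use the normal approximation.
n = 743 per group

Sample size formula (two-sample t-test, normal approximation):
n = 2 · ((z_{α/2} + z_β) / d)²

z_{α/2} = 2.241 (for α = 0.025, two-sided)
z_β = 1.227 (for power = 0.89)
d = 0.18

n = 2 · ((2.241 + 1.227) / 0.18)²
n = 2 · (19.267)²
n ≈ 742.43
Round up to the next whole number: n = 743 per group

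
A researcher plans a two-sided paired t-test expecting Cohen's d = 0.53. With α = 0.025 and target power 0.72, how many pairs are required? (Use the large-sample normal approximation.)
n = 29 pairs

Sample size formula (paired t-test, normal approximation):
n = ((z_{α/2} + z_β) / d)²

z_{α/2} = 2.241 (for α = 0.025, two-sided)
z_β = 0.583 (for power = 0.72)
d = 0.53

n = ((2.241 + 0.583) / 0.53)²
n = (5.328)²
n ≈ 28.39
Round up to the next whole number: n = 29 pairs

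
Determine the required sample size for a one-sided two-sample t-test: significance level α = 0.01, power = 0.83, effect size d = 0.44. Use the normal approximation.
n = 112 per group

Sample size formula (two-sample t-test, normal approximation):
n = 2 · ((z_α + z_β) / d)²

z_α = 2.326 (for α = 0.01, one-sided)
z_β = 0.954 (for power = 0.83)
d = 0.44

n = 2 · ((2.326 + 0.954) / 0.44)²
n = 2 · (7.455)²
n ≈ 111.15
Round up to the next whole number: n = 112 per group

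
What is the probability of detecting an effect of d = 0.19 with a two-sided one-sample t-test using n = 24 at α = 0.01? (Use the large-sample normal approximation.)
Power ≈ 0.05

Power calculation (one-sample t-test, normal approximation):
z_β = d · √n - z_{α/2}
z_β = 0.19 · √24 - 2.576
z_β = 0.19 · 4.899 - 2.576
z_β = -1.645

Power = Φ(z_β) = Φ(-1.645) ≈ 0.050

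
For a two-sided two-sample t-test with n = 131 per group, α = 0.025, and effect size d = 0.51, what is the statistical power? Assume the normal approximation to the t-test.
Power ≈ 0.97

Power calculation (two-sample t-test, normal approximation):
z_β = d · √(n/2) - z_{α/2}
z_β = 0.51 · √(131/2) - 2.241
z_β = 0.51 · 8.093 - 2.241
z_β = 1.886

Power = Φ(z_β) = Φ(1.886) ≈ 0.970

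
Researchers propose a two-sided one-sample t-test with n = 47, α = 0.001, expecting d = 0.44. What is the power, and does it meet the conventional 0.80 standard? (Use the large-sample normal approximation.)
Power ≈ 0.39; the study is underpowered (power < 0.80)

Power calculation (one-sample t-test, normal approximation):
z_β = d · √n - z_{α/2}
z_β = 0.44 · √47 - 3.291
z_β = 0.44 · 6.856 - 3.291
z_β = -0.274

Power = Φ(z_β) = Φ(-0.274) ≈ 0.392

Effect size d = 0.44 is small by Cohen's convention (0.2/0.5/0.8).

Threshold: power ≥ 0.80 is conventionally adequate.
Power ≈ 0.39 → the study is underpowered (power < 0.80).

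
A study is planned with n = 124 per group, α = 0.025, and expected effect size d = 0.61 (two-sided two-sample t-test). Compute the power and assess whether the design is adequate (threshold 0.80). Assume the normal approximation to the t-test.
Power ≈ 0.99; the study is adequately powered (power ≥ 0.80)

Power calculation (two-sample t-test, normal approximation):
z_β = d · √(n/2) - z_{α/2}
z_β = 0.61 · √(124/2) - 2.241
z_β = 0.61 · 7.874 - 2.241
z_β = 2.562

Power = Φ(z_β) = Φ(2.562) ≈ 0.995

Effect size d = 0.61 is medium by Cohen's convention (0.2/0.5/0.8).

Threshold: power ≥ 0.80 is conventionally adequate.
Power ≈ 0.99 → the study is adequately powered (power ≥ 0.80).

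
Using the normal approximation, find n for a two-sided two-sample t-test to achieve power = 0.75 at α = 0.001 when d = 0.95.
n = 35 per group

Sample size formula (two-sample t-test, normal approximation):
n = 2 · ((z_{α/2} + z_β) / d)²

z_{α/2} = 3.291 (for α = 0.001, two-sided)
z_β = 0.674 (for power = 0.75)
d = 0.95

n = 2 · ((3.291 + 0.674) / 0.95)²
n = 2 · (4.174)²
n ≈ 34.84
Round up to the next whole number: n = 35 per group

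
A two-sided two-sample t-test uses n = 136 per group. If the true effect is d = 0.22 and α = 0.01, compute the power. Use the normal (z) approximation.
Power ≈ 0.22

Power calculation (two-sample t-test, normal approximation):
z_β = d · √(n/2) - z_{α/2}
z_β = 0.22 · √(136/2) - 2.576
z_β = 0.22 · 8.246 - 2.576
z_β = -0.762

Power = Φ(z_β) = Φ(-0.762) ≈ 0.223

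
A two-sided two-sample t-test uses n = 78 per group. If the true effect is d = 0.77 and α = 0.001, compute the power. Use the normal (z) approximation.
Power ≈ 0.94

Power calculation (two-sample t-test, normal approximation):
z_β = d · √(n/2) - z_{α/2}
z_β = 0.77 · √(78/2) - 3.291
z_β = 0.77 · 6.245 - 3.291
z_β = 1.518

Power = Φ(z_β) = Φ(1.518) ≈ 0.936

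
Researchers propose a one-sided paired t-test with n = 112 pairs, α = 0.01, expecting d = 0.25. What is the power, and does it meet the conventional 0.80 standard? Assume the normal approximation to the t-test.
Power ≈ 0.63; the study is underpowered (power < 0.80)

Power calculation (paired t-test, normal approximation):
z_β = d · √n - z_α
z_β = 0.25 · √112 - 2.326
z_β = 0.25 · 10.583 - 2.326
z_β = 0.319

Power = Φ(z_β) = Φ(0.319) ≈ 0.625

Effect size d = 0.25 is small by Cohen's convention (0.2/0.5/0.8).

Threshold: power ≥ 0.80 is conventionally adequate.
Power ≈ 0.63 → the study is underpowered (power < 0.80).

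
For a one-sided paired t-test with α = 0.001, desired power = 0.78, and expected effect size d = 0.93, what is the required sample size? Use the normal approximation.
n = 18 pairs

Sample size formula (paired t-test, normal approximation):
n = ((z_α + z_β) / d)²

z_α = 3.090 (for α = 0.001, one-sided)
z_β = 0.772 (for power = 0.78)
d = 0.93

n = ((3.090 + 0.772) / 0.93)²
n = (4.153)²
n ≈ 17.25
Round up to the next whole number: n = 18 pairs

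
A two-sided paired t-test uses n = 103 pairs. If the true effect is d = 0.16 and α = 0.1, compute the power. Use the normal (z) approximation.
Power ≈ 0.49

Power calculation (paired t-test, normal approximation):
z_β = d · √n - z_{α/2}
z_β = 0.16 · √103 - 1.645
z_β = 0.16 · 10.149 - 1.645
z_β = -0.021

Power = Φ(z_β) = Φ(-0.021) ≈ 0.492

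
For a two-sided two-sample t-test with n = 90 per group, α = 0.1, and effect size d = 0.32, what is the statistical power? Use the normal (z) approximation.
Power ≈ 0.69

Power calculation (two-sample t-test, normal approximation):
z_β = d · √(n/2) - z_{α/2}
z_β = 0.32 · √(90/2) - 1.645
z_β = 0.32 · 6.708 - 1.645
z_β = 0.502

Power = Φ(z_β) = Φ(0.502) ≈ 0.692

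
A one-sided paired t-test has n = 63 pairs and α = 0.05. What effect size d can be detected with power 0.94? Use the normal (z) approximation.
d ≈ 0.40

Minimum detectable effect (paired t-test, normal approximation):
d = (z_α + z_β) / √n
d = (1.645 + 1.555) / √63
d = 3.200 / 7.937
d ≈ 0.40

By Cohen's convention (0.2 small / 0.5 medium / 0.8 large): small effect.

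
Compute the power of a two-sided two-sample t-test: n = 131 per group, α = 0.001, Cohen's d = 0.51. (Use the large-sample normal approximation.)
Power ≈ 0.80

Power calculation (two-sample t-test, normal approximation):
z_β = d · √(n/2) - z_{α/2}
z_β = 0.51 · √(131/2) - 3.291
z_β = 0.51 · 8.093 - 3.291
z_β = 0.837

Power = Φ(z_β) = Φ(0.837) ≈ 0.799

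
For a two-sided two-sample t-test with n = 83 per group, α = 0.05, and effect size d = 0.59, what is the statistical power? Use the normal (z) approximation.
Power ≈ 0.97

Power calculation (two-sample t-test, normal approximation):
z_β = d · √(n/2) - z_{α/2}
z_β = 0.59 · √(83/2) - 1.960
z_β = 0.59 · 6.442 - 1.960
z_β = 1.841

Power = Φ(z_β) = Φ(1.841) ≈ 0.967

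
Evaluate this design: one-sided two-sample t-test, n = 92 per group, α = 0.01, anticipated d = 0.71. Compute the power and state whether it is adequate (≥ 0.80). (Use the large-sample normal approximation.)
Power ≈ 0.99; the study is adequately powered (power ≥ 0.80)

Power calculation (two-sample t-test, normal approximation):
z_β = d · √(n/2) - z_α
z_β = 0.71 · √(92/2) - 2.326
z_β = 0.71 · 6.782 - 2.326
z_β = 2.489

Power = Φ(z_β) = Φ(2.489) ≈ 0.994

Effect size d = 0.71 is medium by Cohen's convention (0.2/0.5/0.8).

Threshold: power ≥ 0.80 is conventionally adequate.
Power ≈ 0.99 → the study is adequately powered (power ≥ 0.80).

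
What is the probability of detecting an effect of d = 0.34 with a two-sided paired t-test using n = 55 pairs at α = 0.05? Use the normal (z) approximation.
Power ≈ 0.71

Power calculation (paired t-test, normal approximation):
z_β = d · √n - z_{α/2}
z_β = 0.34 · √55 - 1.960
z_β = 0.34 · 7.416 - 1.960
z_β = 0.562

Power = Φ(z_β) = Φ(0.562) ≈ 0.713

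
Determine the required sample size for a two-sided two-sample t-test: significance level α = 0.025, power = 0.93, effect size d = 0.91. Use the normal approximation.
n = 34 per group

Sample size formula (two-sample t-test, normal approximation):
n = 2 · ((z_{α/2} + z_β) / d)²

z_{α/2} = 2.241 (for α = 0.025, two-sided)
z_β = 1.476 (for power = 0.93)
d = 0.91

n = 2 · ((2.241 + 1.476) / 0.91)²
n = 2 · (4.085)²
n ≈ 33.37
Round up to the next whole number: n = 34 per group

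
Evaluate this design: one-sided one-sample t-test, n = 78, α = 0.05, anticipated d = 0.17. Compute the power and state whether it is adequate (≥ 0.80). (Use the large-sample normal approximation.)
Power ≈ 0.44; the study is underpowered (power < 0.80)

Power calculation (one-sample t-test, normal approximation):
z_β = d · √n - z_α
z_β = 0.17 · √78 - 1.645
z_β = 0.17 · 8.832 - 1.645
z_β = -0.143

Power = Φ(z_β) = Φ(-0.143) ≈ 0.443

Effect size d = 0.17 is very small by Cohen's convention (0.2/0.5/0.8).

Threshold: power ≥ 0.80 is conventionally adequate.
Power ≈ 0.44 → the study is underpowered (power < 0.80).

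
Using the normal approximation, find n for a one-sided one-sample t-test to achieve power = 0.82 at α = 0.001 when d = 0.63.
n = 41

Sample size formula (one-sample t-test, normal approximation):
n = ((z_α + z_β) / d)²

z_α = 3.090 (for α = 0.001, one-sided)
z_β = 0.915 (for power = 0.82)
d = 0.63

n = ((3.090 + 0.915) / 0.63)²
n = (6.357)²
n ≈ 40.41
Round up to the next whole number: n = 41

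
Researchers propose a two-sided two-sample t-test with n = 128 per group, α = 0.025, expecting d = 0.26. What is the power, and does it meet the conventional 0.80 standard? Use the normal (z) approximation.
Power ≈ 0.44; the study is underpowered (power < 0.80)

Power calculation (two-sample t-test, normal approximation):
z_β = d · √(n/2) - z_{α/2}
z_β = 0.26 · √(128/2) - 2.241
z_β = 0.26 · 8.000 - 2.241
z_β = -0.161

Power = Φ(z_β) = Φ(-0.161) ≈ 0.436

Effect size d = 0.26 is small by Cohen's convention (0.2/0.5/0.8).

Threshold: power ≥ 0.80 is conventionally adequate.
Power ≈ 0.44 → the study is underpowered (power < 0.80).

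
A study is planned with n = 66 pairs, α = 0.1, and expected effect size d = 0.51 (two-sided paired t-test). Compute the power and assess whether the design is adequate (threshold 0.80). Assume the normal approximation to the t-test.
Power ≈ 0.99; the study is adequately powered (power ≥ 0.80)

Power calculation (paired t-test, normal approximation):
z_β = d · √n - z_{α/2}
z_β = 0.51 · √66 - 1.645
z_β = 0.51 · 8.124 - 1.645
z_β = 2.498

Power = Φ(z_β) = Φ(2.498) ≈ 0.994

Effect size d = 0.51 is medium by Cohen's convention (0.2/0.5/0.8).

Threshold: power ≥ 0.80 is conventionally adequate.
Power ≈ 0.99 → the study is adequately powered (power ≥ 0.80).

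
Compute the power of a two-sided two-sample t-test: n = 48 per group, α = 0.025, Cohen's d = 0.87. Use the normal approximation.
Power ≈ 0.98

Power calculation (two-sample t-test, normal approximation):
z_β = d · √(n/2) - z_{α/2}
z_β = 0.87 · √(48/2) - 2.241
z_β = 0.87 · 4.899 - 2.241
z_β = 2.021

Power = Φ(z_β) = Φ(2.021) ≈ 0.978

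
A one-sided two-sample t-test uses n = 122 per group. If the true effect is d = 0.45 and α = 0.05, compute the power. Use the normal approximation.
Power ≈ 0.97

Power calculation (two-sample t-test, normal approximation):
z_β = d · √(n/2) - z_α
z_β = 0.45 · √(122/2) - 1.645
z_β = 0.45 · 7.810 - 1.645
z_β = 1.870

Power = Φ(z_β) = Φ(1.870) ≈ 0.969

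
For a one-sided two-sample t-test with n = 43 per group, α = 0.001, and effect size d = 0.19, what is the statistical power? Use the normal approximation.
Power ≈ 0.01

Power calculation (two-sample t-test, normal approximation):
z_β = d · √(n/2) - z_α
z_β = 0.19 · √(43/2) - 3.090
z_β = 0.19 · 4.637 - 3.090
z_β = -2.209

Power = Φ(z_β) = Φ(-2.209) ≈ 0.014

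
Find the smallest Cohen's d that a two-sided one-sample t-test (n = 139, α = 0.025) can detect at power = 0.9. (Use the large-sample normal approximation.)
d ≈ 0.30

Minimum detectable effect (one-sample t-test, normal approximation):
d = (z_{α/2} + z_β) / √n
d = (2.241 + 1.282) / √139
d = 3.523 / 11.790
d ≈ 0.30

By Cohen's convention (0.2 small / 0.5 medium / 0.8 large): small effect.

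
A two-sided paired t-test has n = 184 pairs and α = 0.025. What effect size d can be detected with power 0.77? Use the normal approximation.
d ≈ 0.22

Minimum detectable effect (paired t-test, normal approximation):
d = (z_{α/2} + z_β) / √n
d = (2.241 + 0.739) / √184
d = 2.980 / 13.565
d ≈ 0.22

By Cohen's convention (0.2 small / 0.5 medium / 0.8 large): small effect.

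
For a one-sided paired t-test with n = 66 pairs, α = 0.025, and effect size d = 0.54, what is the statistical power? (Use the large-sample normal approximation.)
Power ≈ 0.99

Power calculation (paired t-test, normal approximation):
z_β = d · √n - z_α
z_β = 0.54 · √66 - 1.960
z_β = 0.54 · 8.124 - 1.960
z_β = 2.427

Power = Φ(z_β) = Φ(2.427) ≈ 0.992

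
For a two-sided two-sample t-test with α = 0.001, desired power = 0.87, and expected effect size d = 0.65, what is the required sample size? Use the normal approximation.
n = 93 per group

Sample size formula (two-sample t-test, normal approximation):
n = 2 · ((z_{α/2} + z_β) / d)²

z_{α/2} = 3.291 (for α = 0.001, two-sided)
z_β = 1.126 (for power = 0.87)
d = 0.65

n = 2 · ((3.291 + 1.126) / 0.65)²
n = 2 · (6.795)²
n ≈ 92.34
Round up to the next whole number: n = 93 per group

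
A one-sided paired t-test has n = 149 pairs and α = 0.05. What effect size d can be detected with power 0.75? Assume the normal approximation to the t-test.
d ≈ 0.19

Minimum detectable effect (paired t-test, normal approximation):
d = (z_α + z_β) / √n
d = (1.645 + 0.674) / √149
d = 2.319 / 12.207
d ≈ 0.19

By Cohen's convention (0.2 small / 0.5 medium / 0.8 large): very small effect.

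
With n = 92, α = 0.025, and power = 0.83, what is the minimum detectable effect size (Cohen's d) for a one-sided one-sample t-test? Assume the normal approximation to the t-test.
d ≈ 0.30

Minimum detectable effect (one-sample t-test, normal approximation):
d = (z_α + z_β) / √n
d = (1.960 + 0.954) / √92
d = 2.914 / 9.592
d ≈ 0.30

By Cohen's convention (0.2 small / 0.5 medium / 0.8 large): small effect.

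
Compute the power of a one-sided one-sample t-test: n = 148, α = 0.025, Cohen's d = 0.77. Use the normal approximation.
Power ≈ 1.00

Power calculation (one-sample t-test, normal approximation):
z_β = d · √n - z_α
z_β = 0.77 · √148 - 1.960
z_β = 0.77 · 12.166 - 1.960
z_β = 7.407

Power = Φ(z_β) = Φ(7.407) ≈ 1.000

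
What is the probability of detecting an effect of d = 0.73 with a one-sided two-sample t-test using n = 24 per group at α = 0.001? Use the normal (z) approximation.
Power ≈ 0.29

Power calculation (two-sample t-test, normal approximation):
z_β = d · √(n/2) - z_α
z_β = 0.73 · √(24/2) - 3.090
z_β = 0.73 · 3.464 - 3.090
z_β = -0.561

Power = Φ(z_β) = Φ(-0.561) ≈ 0.287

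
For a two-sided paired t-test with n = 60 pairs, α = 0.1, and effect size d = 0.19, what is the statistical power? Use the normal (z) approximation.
Power ≈ 0.43

Power calculation (paired t-test, normal approximation):
z_β = d · √n - z_{α/2}
z_β = 0.19 · √60 - 1.645
z_β = 0.19 · 7.746 - 1.645
z_β = -0.173

Power = Φ(z_β) = Φ(-0.173) ≈ 0.431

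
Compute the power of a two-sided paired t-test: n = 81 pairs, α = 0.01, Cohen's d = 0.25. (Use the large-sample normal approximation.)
Power ≈ 0.37

Power calculation (paired t-test, normal approximation):
z_β = d · √n - z_{α/2}
z_β = 0.25 · √81 - 2.576
z_β = 0.25 · 9.000 - 2.576
z_β = -0.326

Power = Φ(z_β) = Φ(-0.326) ≈ 0.372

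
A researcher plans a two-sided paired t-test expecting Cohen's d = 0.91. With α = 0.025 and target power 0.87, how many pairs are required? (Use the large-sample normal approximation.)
n = 14 pairs

Sample size formula (paired t-test, normal approximation):
n = ((z_{α/2} + z_β) / d)²

z_{α/2} = 2.241 (for α = 0.025, two-sided)
z_β = 1.126 (for power = 0.87)
d = 0.91

n = ((2.241 + 1.126) / 0.91)²
n = (3.700)²
n ≈ 13.69
Round up to the next whole number: n = 14 pairs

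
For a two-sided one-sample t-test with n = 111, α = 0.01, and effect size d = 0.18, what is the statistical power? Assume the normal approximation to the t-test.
Power ≈ 0.25

Power calculation (one-sample t-test, normal approximation):
z_β = d · √n - z_{α/2}
z_β = 0.18 · √111 - 2.576
z_β = 0.18 · 10.536 - 2.576
z_β = -0.679

Power = Φ(z_β) = Φ(-0.679) ≈ 0.248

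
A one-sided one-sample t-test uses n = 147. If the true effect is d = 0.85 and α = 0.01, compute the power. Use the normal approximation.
Power ≈ 1.00

Power calculation (one-sample t-test, normal approximation):
z_β = d · √n - z_α
z_β = 0.85 · √147 - 2.326
z_β = 0.85 · 12.124 - 2.326
z_β = 7.979

Power = Φ(z_β) = Φ(7.979) ≈ 1.000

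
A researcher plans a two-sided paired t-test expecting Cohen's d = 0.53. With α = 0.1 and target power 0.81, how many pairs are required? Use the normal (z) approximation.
n = 23 pairs

Sample size formula (paired t-test, normal approximation):
n = ((z_{α/2} + z_β) / d)²

z_{α/2} = 1.645 (for α = 0.1, two-sided)
z_β = 0.878 (for power = 0.81)
d = 0.53

n = ((1.645 + 0.878) / 0.53)²
n = (4.760)²
n ≈ 22.66
Round up to the next whole number: n = 23 pairs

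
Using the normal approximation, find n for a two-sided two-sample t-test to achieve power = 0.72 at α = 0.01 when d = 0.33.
n = 184 per group

Sample size formula (two-sample t-test, normal approximation):
n = 2 · ((z_{α/2} + z_β) / d)²

z_{α/2} = 2.576 (for α = 0.01, two-sided)
z_β = 0.583 (for power = 0.72)
d = 0.33

n = 2 · ((2.576 + 0.583) / 0.33)²
n = 2 · (9.573)²
n ≈ 183.28
Round up to the next whole number: n = 184 per group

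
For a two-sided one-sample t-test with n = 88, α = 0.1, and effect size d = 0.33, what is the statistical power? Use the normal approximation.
Power ≈ 0.93

Power calculation (one-sample t-test, normal approximation):
z_β = d · √n - z_{α/2}
z_β = 0.33 · √88 - 1.645
z_β = 0.33 · 9.381 - 1.645
z_β = 1.451

Power = Φ(z_β) = Φ(1.451) ≈ 0.927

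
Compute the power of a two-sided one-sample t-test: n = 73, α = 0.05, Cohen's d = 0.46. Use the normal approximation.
Power ≈ 0.98

Power calculation (one-sample t-test, normal approximation):
z_β = d · √n - z_{α/2}
z_β = 0.46 · √73 - 1.960
z_β = 0.46 · 8.544 - 1.960
z_β = 1.970

Power = Φ(z_β) = Φ(1.970) ≈ 0.976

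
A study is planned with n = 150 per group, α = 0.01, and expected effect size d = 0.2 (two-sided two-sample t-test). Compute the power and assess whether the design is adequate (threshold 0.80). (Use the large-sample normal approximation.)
Power ≈ 0.20; the study is underpowered (power < 0.80)

Power calculation (two-sample t-test, normal approximation):
z_β = d · √(n/2) - z_{α/2}
z_β = 0.2 · √(150/2) - 2.576
z_β = 0.2 · 8.660 - 2.576
z_β = -0.844

Power = Φ(z_β) = Φ(-0.844) ≈ 0.199

Effect size d = 0.2 is small by Cohen's convention (0.2/0.5/0.8).

Threshold: power ≥ 0.80 is conventionally adequate.
Power ≈ 0.20 → the study is underpowered (power < 0.80).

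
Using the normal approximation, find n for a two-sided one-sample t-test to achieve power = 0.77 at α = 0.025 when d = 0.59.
n = 26

Sample size formula (one-sample t-test, normal approximation):
n = ((z_{α/2} + z_β) / d)²

z_{α/2} = 2.241 (for α = 0.025, two-sided)
z_β = 0.739 (for power = 0.77)
d = 0.59

n = ((2.241 + 0.739) / 0.59)²
n = (5.051)²
n ≈ 25.51
Round up to the next whole number: n = 26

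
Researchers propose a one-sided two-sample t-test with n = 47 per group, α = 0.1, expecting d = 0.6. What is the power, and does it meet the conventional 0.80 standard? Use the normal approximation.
Power ≈ 0.95; the study is adequately powered (power ≥ 0.80)

Power calculation (two-sample t-test, normal approximation):
z_β = d · √(n/2) - z_α
z_β = 0.6 · √(47/2) - 1.282
z_β = 0.6 · 4.848 - 1.282
z_β = 1.627

Power = Φ(z_β) = Φ(1.627) ≈ 0.948

Effect size d = 0.6 is medium by Cohen's convention (0.2/0.5/0.8).

Threshold: power ≥ 0.80 is conventionally adequate.
Power ≈ 0.95 → the study is adequately powered (power ≥ 0.80).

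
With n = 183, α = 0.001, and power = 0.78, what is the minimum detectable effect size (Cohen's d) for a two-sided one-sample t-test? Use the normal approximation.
d ≈ 0.30

Minimum detectable effect (one-sample t-test, normal approximation):
d = (z_{α/2} + z_β) / √n
d = (3.291 + 0.772) / √183
d = 4.063 / 13.528
d ≈ 0.30

By Cohen's convention (0.2 small / 0.5 medium / 0.8 large): small effect.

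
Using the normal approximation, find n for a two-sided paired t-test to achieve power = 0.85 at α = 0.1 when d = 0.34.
n = 63 pairs

Sample size formula (paired t-test, normal approximation):
n = ((z_{α/2} + z_β) / d)²

z_{α/2} = 1.645 (for α = 0.1, two-sided)
z_β = 1.036 (for power = 0.85)
d = 0.34

n = ((1.645 + 1.036) / 0.34)²
n = (7.885)²
n ≈ 62.17
Round up to the next whole number: n = 63 pairs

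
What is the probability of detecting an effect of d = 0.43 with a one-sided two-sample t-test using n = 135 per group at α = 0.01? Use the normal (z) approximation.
Power ≈ 0.89

Power calculation (two-sample t-test, normal approximation):
z_β = d · √(n/2) - z_α
z_β = 0.43 · √(135/2) - 2.326
z_β = 0.43 · 8.216 - 2.326
z_β = 1.206

Power = Φ(z_β) = Φ(1.206) ≈ 0.886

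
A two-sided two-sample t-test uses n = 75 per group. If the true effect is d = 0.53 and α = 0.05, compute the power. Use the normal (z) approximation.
Power ≈ 0.90

Power calculation (two-sample t-test, normal approximation):
z_β = d · √(n/2) - z_{α/2}
z_β = 0.53 · √(75/2) - 1.960
z_β = 0.53 · 6.124 - 1.960
z_β = 1.286

Power = Φ(z_β) = Φ(1.286) ≈ 0.901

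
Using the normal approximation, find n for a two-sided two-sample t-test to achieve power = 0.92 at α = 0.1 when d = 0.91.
n = 23 per group

Sample size formula (two-sample t-test, normal approximation):
n = 2 · ((z_{α/2} + z_β) / d)²

z_{α/2} = 1.645 (for α = 0.1, two-sided)
z_β = 1.405 (for power = 0.92)
d = 0.91

n = 2 · ((1.645 + 1.405) / 0.91)²
n = 2 · (3.352)²
n ≈ 22.47
Round up to the next whole number: n = 23 per group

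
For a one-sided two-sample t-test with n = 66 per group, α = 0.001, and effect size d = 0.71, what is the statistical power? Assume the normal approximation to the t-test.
Power ≈ 0.84

Power calculation (two-sample t-test, normal approximation):
z_β = d · √(n/2) - z_α
z_β = 0.71 · √(66/2) - 3.090
z_β = 0.71 · 5.745 - 3.090
z_β = 0.988

Power = Φ(z_β) = Φ(0.988) ≈ 0.839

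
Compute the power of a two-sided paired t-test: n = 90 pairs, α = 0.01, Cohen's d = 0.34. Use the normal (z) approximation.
Power ≈ 0.74

Power calculation (paired t-test, normal approximation):
z_β = d · √n - z_{α/2}
z_β = 0.34 · √90 - 2.576
z_β = 0.34 · 9.487 - 2.576
z_β = 0.650

Power = Φ(z_β) = Φ(0.650) ≈ 0.742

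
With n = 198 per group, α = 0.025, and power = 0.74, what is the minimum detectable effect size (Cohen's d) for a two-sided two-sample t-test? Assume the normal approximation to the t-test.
d ≈ 0.29

Minimum detectable effect (two-sample t-test, normal approximation):
d = (z_{α/2} + z_β) / √(n/2)
d = (2.241 + 0.643) / √(198/2)
d = 2.885 / 9.950
d ≈ 0.29

By Cohen's convention (0.2 small / 0.5 medium / 0.8 large): small effect.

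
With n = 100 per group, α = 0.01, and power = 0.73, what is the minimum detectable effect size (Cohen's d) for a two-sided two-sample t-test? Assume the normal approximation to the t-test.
d ≈ 0.45

Minimum detectable effect (two-sample t-test, normal approximation):
d = (z_{α/2} + z_β) / √(n/2)
d = (2.576 + 0.613) / √(100/2)
d = 3.189 / 7.071
d ≈ 0.45

By Cohen's convention (0.2 small / 0.5 medium / 0.8 large): small effect.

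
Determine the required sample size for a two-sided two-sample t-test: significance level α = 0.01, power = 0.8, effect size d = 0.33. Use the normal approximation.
n = 215 per group

Sample size formula (two-sample t-test, normal approximation):
n = 2 · ((z_{α/2} + z_β) / d)²

z_{α/2} = 2.576 (for α = 0.01, two-sided)
z_β = 0.842 (for power = 0.8)
d = 0.33

n = 2 · ((2.576 + 0.842) / 0.33)²
n = 2 · (10.358)²
n ≈ 214.58
Round up to the next whole number: n = 215 per group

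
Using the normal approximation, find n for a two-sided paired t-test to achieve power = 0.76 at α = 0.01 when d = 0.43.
n = 59 pairs

Sample size formula (paired t-test, normal approximation):
n = ((z_{α/2} + z_β) / d)²

z_{α/2} = 2.576 (for α = 0.01, two-sided)
z_β = 0.706 (for power = 0.76)
d = 0.43

n = ((2.576 + 0.706) / 0.43)²
n = (7.633)²
n ≈ 58.26
Round up to the next whole number: n = 59 pairs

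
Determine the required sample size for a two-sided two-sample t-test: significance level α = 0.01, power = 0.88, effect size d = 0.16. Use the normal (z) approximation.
n = 1100 per group

Sample size formula (two-sample t-test, normal approximation):
n = 2 · ((z_{α/2} + z_β) / d)²

z_{α/2} = 2.576 (for α = 0.01, two-sided)
z_β = 1.175 (for power = 0.88)
d = 0.16

n = 2 · ((2.576 + 1.175) / 0.16)²
n = 2 · (23.444)²
n ≈ 1099.24
Round up to the next whole number: n = 1100 per group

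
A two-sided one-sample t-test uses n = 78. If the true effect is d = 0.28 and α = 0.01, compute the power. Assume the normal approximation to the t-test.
Power ≈ 0.46

Power calculation (one-sample t-test, normal approximation):
z_β = d · √n - z_{α/2}
z_β = 0.28 · √78 - 2.576
z_β = 0.28 · 8.832 - 2.576
z_β = -0.103

Power = Φ(z_β) = Φ(-0.103) ≈ 0.459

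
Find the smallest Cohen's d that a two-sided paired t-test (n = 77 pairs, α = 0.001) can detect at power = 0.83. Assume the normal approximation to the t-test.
d ≈ 0.48

Minimum detectable effect (paired t-test, normal approximation):
d = (z_{α/2} + z_β) / √n
d = (3.291 + 0.954) / √77
d = 4.245 / 8.775
d ≈ 0.48

By Cohen's convention (0.2 small / 0.5 medium / 0.8 large): small effect.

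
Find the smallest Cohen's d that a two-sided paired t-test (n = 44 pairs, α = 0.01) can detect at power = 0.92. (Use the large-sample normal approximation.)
d ≈ 0.60

Minimum detectable effect (paired t-test, normal approximation):
d = (z_{α/2} + z_β) / √n
d = (2.576 + 1.405) / √44
d = 3.981 / 6.633
d ≈ 0.60

By Cohen's convention (0.2 small / 0.5 medium / 0.8 large): medium effect.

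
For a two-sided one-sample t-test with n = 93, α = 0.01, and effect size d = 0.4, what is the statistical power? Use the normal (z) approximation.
Power ≈ 0.90

Power calculation (one-sample t-test, normal approximation):
z_β = d · √n - z_{α/2}
z_β = 0.4 · √93 - 2.576
z_β = 0.4 · 9.644 - 2.576
z_β = 1.282

Power = Φ(z_β) = Φ(1.282) ≈ 0.900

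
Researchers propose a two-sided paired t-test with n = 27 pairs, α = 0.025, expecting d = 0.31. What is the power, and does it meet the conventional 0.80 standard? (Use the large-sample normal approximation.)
Power ≈ 0.26; the study is underpowered (power < 0.80)

Power calculation (paired t-test, normal approximation):
z_β = d · √n - z_{α/2}
z_β = 0.31 · √27 - 2.241
z_β = 0.31 · 5.196 - 2.241
z_β = -0.631

Power = Φ(z_β) = Φ(-0.631) ≈ 0.264

Effect size d = 0.31 is small by Cohen's convention (0.2/0.5/0.8).

Threshold: power ≥ 0.80 is conventionally adequate.
Power ≈ 0.26 → the study is underpowered (power < 0.80).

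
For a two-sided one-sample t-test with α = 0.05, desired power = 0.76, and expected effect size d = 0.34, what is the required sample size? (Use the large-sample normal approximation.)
n = 62

Sample size formula (one-sample t-test, normal approximation):
n = ((z_{α/2} + z_β) / d)²

z_{α/2} = 1.960 (for α = 0.05, two-sided)
z_β = 0.706 (for power = 0.76)
d = 0.34

n = ((1.960 + 0.706) / 0.34)²
n = (7.841)²
n ≈ 61.48
Round up to the next whole number: n = 62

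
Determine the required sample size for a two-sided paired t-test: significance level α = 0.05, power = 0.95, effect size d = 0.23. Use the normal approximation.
n = 246 pairs

Sample size formula (paired t-test, normal approximation):
n = ((z_{α/2} + z_β) / d)²

z_{α/2} = 1.960 (for α = 0.05, two-sided)
z_β = 1.645 (for power = 0.95)
d = 0.23

n = ((1.960 + 1.645) / 0.23)²
n = (15.674)²
n ≈ 245.67
Round up to the next whole number: n = 246 pairs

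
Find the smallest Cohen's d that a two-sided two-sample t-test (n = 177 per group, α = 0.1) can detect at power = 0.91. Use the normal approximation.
d ≈ 0.32

Minimum detectable effect (two-sample t-test, normal approximation):
d = (z_{α/2} + z_β) / √(n/2)
d = (1.645 + 1.341) / √(177/2)
d = 2.986 / 9.407
d ≈ 0.32

By Cohen's convention (0.2 small / 0.5 medium / 0.8 large): small effect.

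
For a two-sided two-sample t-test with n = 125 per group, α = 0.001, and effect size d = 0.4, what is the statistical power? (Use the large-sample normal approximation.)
Power ≈ 0.45

Power calculation (two-sample t-test, normal approximation):
z_β = d · √(n/2) - z_{α/2}
z_β = 0.4 · √(125/2) - 3.291
z_β = 0.4 · 7.906 - 3.291
z_β = -0.128

Power = Φ(z_β) = Φ(-0.128) ≈ 0.449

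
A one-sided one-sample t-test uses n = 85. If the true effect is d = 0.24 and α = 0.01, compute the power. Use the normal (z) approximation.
Power ≈ 0.45

Power calculation (one-sample t-test, normal approximation):
z_β = d · √n - z_α
z_β = 0.24 · √85 - 2.326
z_β = 0.24 · 9.220 - 2.326
z_β = -0.114

Power = Φ(z_β) = Φ(-0.114) ≈ 0.455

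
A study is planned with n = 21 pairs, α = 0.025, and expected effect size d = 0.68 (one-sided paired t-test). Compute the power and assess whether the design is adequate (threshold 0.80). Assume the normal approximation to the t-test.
Power ≈ 0.88; the study is adequately powered (power ≥ 0.80)

Power calculation (paired t-test, normal approximation):
z_β = d · √n - z_α
z_β = 0.68 · √21 - 1.960
z_β = 0.68 · 4.583 - 1.960
z_β = 1.156

Power = Φ(z_β) = Φ(1.156) ≈ 0.876

Effect size d = 0.68 is medium by Cohen's convention (0.2/0.5/0.8).

Threshold: power ≥ 0.80 is conventionally adequate.
Power ≈ 0.88 → the study is adequately powered (power ≥ 0.80).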